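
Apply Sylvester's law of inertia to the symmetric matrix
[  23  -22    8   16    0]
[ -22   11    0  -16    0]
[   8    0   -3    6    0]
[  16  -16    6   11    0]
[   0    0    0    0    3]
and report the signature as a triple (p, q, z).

step 0: pivot 23 → sign +
step 1: pivot -231/23 → sign −
step 2: pivot 1/21 → sign +
step 3: pivot -3/11 → sign −
step 4: pivot 3 → sign +
signature = (3, 2, 0)

Answer: (3, 2, 0)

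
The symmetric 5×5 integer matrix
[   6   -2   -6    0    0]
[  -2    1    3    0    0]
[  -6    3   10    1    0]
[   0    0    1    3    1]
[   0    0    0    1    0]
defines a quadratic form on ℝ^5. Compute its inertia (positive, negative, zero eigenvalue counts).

step 0: pivot 6 → sign +
step 1: pivot 1/3 → sign +
step 2: pivot 1 → sign +
step 3: pivot 2 → sign +
step 4: pivot -1/2 → sign −
signature = (4, 1, 0)

Answer: (4, 1, 0)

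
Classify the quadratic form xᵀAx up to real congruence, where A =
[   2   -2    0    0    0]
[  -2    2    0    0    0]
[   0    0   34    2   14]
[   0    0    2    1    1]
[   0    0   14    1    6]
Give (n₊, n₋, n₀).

step 0: pivot 2 → sign +
step 1: pivot 34 → sign +
step 2: pivot 15/17 → sign +
step 3: pivot 1/5 → sign +
step 4: row/col 4 already zero → sign 0
signature = (4, 0, 1)

Answer: (4, 0, 1)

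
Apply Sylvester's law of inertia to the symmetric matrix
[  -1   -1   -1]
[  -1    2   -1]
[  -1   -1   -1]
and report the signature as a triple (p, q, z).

step 0: pivot -1 → sign −
step 1: pivot 3 → sign +
step 2: row/col 2 already zero → sign 0
signature = (1, 1, 1)

Answer: (1, 1, 1)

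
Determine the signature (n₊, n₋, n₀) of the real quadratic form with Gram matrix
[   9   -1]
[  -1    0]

step 0: pivot 9 → sign +
step 1: pivot -1/9 → sign −
signature = (1, 1, 0)

Answer: (1, 1, 0)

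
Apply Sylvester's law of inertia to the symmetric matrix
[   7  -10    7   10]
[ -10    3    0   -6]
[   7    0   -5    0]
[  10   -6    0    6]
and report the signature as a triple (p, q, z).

step 0: pivot 7 → sign +
step 1: pivot -79/7 → sign −
step 2: pivot -248/79 → sign −
step 3: pivot 3/62 → sign +
signature = (2, 2, 0)

Answer: (2, 2, 0)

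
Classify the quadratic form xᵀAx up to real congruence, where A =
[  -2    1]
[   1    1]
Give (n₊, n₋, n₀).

step 0: pivot -2 → sign −
step 1: pivot 3/2 → sign +
signature = (1, 1, 0)

Answer: (1, 1, 0)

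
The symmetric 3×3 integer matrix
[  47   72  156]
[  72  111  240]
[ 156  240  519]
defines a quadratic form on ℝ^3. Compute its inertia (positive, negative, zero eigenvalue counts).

Answer: (2, 1, 0)

Derivation:
step 0: pivot 47 → sign +
step 1: pivot 33/47 → sign +
step 2: pivot -3/11 → sign −
signature = (2, 1, 0)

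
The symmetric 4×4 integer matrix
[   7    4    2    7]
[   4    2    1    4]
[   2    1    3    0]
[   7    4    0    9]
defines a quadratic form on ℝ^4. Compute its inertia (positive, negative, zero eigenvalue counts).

step 0: pivot 7 → sign +
step 1: pivot -2/7 → sign −
step 2: pivot 5/2 → sign +
step 3: pivot 2/5 → sign +
signature = (3, 1, 0)

Answer: (3, 1, 0)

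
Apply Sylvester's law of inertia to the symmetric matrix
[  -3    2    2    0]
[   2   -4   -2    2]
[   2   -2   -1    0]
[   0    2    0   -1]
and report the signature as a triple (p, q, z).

step 0: pivot -3 → sign −
step 1: pivot -8/3 → sign −
step 2: pivot 1/2 → sign +
step 3: row/col 3 already zero → sign 0
signature = (1, 2, 1)

Answer: (1, 2, 1)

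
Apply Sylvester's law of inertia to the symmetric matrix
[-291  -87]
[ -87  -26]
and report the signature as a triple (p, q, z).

step 0: pivot -291 → sign −
step 1: pivot 1/97 → sign +
signature = (1, 1, 0)

Answer: (1, 1, 0)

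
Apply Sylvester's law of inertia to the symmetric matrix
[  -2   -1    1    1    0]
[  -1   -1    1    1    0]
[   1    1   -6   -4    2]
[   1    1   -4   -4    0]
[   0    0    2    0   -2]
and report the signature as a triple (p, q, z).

Answer: (0, 4, 1)

Derivation:
step 0: pivot -2 → sign −
step 1: pivot -1/2 → sign −
step 2: pivot -5 → sign −
step 3: pivot -6/5 → sign −
step 4: row/col 4 already zero → sign 0
signature = (0, 4, 1)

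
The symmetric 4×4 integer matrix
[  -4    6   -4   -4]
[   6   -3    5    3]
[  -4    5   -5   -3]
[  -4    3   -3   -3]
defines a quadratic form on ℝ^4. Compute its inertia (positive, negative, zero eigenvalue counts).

Answer: (1, 3, 0)

Derivation:
step 0: pivot -4 → sign −
step 1: pivot 6 → sign +
step 2: pivot -7/6 → sign −
step 3: pivot -2/7 → sign −
signature = (1, 3, 0)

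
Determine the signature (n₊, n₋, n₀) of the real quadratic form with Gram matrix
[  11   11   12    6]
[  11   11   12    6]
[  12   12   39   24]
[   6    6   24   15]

step 0: pivot 11 → sign +
step 1: pivot 285/11 → sign +
step 2: pivot -3/95 → sign −
step 3: row/col 3 already zero → sign 0
signature = (2, 1, 1)

Answer: (2, 1, 1)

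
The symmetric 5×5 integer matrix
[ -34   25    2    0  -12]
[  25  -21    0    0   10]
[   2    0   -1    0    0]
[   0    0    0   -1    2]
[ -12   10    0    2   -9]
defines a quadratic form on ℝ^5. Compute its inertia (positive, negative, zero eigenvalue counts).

step 0: pivot -34 → sign −
step 1: pivot -89/34 → sign −
step 2: pivot -5/89 → sign −
step 3: pivot -1 → sign −
step 4: pivot -1/5 → sign −
signature = (0, 5, 0)

Answer: (0, 5, 0)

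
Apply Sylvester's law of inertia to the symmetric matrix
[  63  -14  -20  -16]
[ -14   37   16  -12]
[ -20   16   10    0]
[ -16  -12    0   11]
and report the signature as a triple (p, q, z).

Answer: (2, 2, 0)

Derivation:
step 0: pivot 63 → sign +
step 1: pivot 305/9 → sign +
step 2: pivot -618/2135 → sign −
step 3: pivot -3/103 → sign −
signature = (2, 2, 0)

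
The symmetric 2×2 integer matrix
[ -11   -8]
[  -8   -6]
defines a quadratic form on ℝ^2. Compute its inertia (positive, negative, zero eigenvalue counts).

Answer: (0, 2, 0)

Derivation:
step 0: pivot -11 → sign −
step 1: pivot -2/11 → sign −
signature = (0, 2, 0)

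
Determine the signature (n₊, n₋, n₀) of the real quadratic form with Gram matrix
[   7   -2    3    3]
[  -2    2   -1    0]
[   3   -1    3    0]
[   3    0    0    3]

Answer: (4, 0, 0)

Derivation:
step 0: pivot 7 → sign +
step 1: pivot 10/7 → sign +
step 2: pivot 17/10 → sign +
step 3: pivot 6/17 → sign +
signature = (4, 0, 0)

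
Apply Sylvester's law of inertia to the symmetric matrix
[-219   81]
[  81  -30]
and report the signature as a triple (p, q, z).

Answer: (0, 2, 0)

Derivation:
step 0: pivot -219 → sign −
step 1: pivot -3/73 → sign −
signature = (0, 2, 0)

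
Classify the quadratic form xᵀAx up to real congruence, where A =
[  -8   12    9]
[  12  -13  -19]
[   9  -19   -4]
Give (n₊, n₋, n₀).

step 0: pivot -8 → sign −
step 1: pivot 5 → sign +
step 2: pivot 3/40 → sign +
signature = (2, 1, 0)

Answer: (2, 1, 0)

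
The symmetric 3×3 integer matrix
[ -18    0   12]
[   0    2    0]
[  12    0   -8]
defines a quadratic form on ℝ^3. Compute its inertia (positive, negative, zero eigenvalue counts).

step 0: pivot -18 → sign −
step 1: pivot 2 → sign +
step 2: row/col 2 already zero → sign 0
signature = (1, 1, 1)

Answer: (1, 1, 1)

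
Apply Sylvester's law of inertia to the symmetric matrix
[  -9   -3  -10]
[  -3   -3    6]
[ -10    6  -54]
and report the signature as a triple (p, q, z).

Answer: (1, 2, 0)

Derivation:
step 0: pivot -9 → sign −
step 1: pivot -2 → sign −
step 2: pivot 2/3 → sign +
signature = (1, 2, 0)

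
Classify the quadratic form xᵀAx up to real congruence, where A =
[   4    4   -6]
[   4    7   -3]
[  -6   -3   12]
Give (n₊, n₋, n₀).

Answer: (2, 0, 1)

Derivation:
step 0: pivot 4 → sign +
step 1: pivot 3 → sign +
step 2: row/col 2 already zero → sign 0
signature = (2, 0, 1)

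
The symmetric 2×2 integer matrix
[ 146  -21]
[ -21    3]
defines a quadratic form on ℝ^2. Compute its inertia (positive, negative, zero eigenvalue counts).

Answer: (1, 1, 0)

Derivation:
step 0: pivot 146 → sign +
step 1: pivot -3/146 → sign −
signature = (1, 1, 0)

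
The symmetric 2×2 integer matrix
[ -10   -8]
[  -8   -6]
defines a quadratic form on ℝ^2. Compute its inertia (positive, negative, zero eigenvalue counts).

step 0: pivot -10 → sign −
step 1: pivot 2/5 → sign +
signature = (1, 1, 0)

Answer: (1, 1, 0)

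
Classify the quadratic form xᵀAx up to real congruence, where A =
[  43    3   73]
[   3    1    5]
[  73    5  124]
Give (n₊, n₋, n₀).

step 0: pivot 43 → sign +
step 1: pivot 34/43 → sign +
step 2: pivot 1/17 → sign +
signature = (3, 0, 0)

Answer: (3, 0, 0)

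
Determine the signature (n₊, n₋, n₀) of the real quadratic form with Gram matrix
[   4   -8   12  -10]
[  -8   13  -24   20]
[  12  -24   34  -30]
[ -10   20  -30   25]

step 0: pivot 4 → sign +
step 1: pivot -3 → sign −
step 2: pivot -2 → sign −
step 3: row/col 3 already zero → sign 0
signature = (1, 2, 1)

Answer: (1, 2, 1)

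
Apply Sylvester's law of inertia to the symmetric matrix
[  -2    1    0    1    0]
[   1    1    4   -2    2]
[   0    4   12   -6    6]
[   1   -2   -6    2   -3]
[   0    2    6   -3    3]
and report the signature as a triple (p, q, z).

step 0: pivot -2 → sign −
step 1: pivot 3/2 → sign +
step 2: pivot 4/3 → sign +
step 3: pivot -2 → sign −
step 4: row/col 4 already zero → sign 0
signature = (2, 2, 1)

Answer: (2, 2, 1)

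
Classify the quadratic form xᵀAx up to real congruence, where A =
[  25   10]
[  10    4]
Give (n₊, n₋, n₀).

Answer: (1, 0, 1)

Derivation:
step 0: pivot 25 → sign +
step 1: row/col 1 already zero → sign 0
signature = (1, 0, 1)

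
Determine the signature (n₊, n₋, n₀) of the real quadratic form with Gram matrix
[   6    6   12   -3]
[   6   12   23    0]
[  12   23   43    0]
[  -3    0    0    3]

Answer: (3, 1, 0)

Derivation:
step 0: pivot 6 → sign +
step 1: pivot 6 → sign +
step 2: pivot -7/6 → sign −
step 3: pivot 3/14 → sign +
signature = (3, 1, 0)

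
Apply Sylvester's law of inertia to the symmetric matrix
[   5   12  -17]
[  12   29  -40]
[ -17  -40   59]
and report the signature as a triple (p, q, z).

step 0: pivot 5 → sign +
step 1: pivot 1/5 → sign +
step 2: pivot -2 → sign −
signature = (2, 1, 0)

Answer: (2, 1, 0)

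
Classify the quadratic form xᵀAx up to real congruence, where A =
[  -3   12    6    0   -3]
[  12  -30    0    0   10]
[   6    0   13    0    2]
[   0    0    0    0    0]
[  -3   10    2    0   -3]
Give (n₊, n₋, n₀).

step 0: pivot -3 → sign −
step 1: pivot 18 → sign +
step 2: pivot -7 → sign −
step 3: pivot 2/63 → sign +
step 4: row/col 4 already zero → sign 0
signature = (2, 2, 1)

Answer: (2, 2, 1)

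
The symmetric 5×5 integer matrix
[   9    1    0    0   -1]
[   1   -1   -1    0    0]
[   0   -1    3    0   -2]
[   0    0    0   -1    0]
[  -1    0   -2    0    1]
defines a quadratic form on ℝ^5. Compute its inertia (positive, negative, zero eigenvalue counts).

step 0: pivot 9 → sign +
step 1: pivot -10/9 → sign −
step 2: pivot 39/10 → sign +
step 3: pivot -1 → sign −
step 4: pivot -3/13 → sign −
signature = (2, 3, 0)

Answer: (2, 3, 0)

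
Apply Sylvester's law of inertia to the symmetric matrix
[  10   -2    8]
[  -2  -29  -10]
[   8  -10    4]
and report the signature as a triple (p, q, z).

Answer: (1, 1, 1)

Derivation:
step 0: pivot 10 → sign +
step 1: pivot -147/5 → sign −
step 2: row/col 2 already zero → sign 0
signature = (1, 1, 1)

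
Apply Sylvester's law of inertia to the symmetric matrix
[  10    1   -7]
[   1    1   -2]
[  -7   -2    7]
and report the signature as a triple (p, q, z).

Answer: (3, 0, 0)

Derivation:
step 0: pivot 10 → sign +
step 1: pivot 9/10 → sign +
step 2: pivot 2/9 → sign +
signature = (3, 0, 0)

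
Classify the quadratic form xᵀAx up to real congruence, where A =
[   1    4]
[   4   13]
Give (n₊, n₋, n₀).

step 0: pivot 1 → sign +
step 1: pivot -3 → sign −
signature = (1, 1, 0)

Answer: (1, 1, 0)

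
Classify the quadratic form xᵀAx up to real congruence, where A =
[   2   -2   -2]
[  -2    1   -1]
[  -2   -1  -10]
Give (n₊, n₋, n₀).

step 0: pivot 2 → sign +
step 1: pivot -1 → sign −
step 2: pivot -3 → sign −
signature = (1, 2, 0)

Answer: (1, 2, 0)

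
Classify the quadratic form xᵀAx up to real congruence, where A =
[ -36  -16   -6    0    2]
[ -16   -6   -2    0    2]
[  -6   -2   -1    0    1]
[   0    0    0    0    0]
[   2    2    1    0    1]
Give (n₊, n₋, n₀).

Answer: (1, 2, 2)

Derivation:
step 0: pivot -36 → sign −
step 1: pivot 10/9 → sign +
step 2: pivot -2/5 → sign −
step 3: row/col 3 already zero → sign 0
step 4: row/col 4 already zero → sign 0
signature = (1, 2, 2)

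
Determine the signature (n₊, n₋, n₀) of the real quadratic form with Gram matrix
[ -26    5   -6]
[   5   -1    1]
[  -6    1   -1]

Answer: (1, 2, 0)

Derivation:
step 0: pivot -26 → sign −
step 1: pivot -1/26 → sign −
step 2: pivot 1 → sign +
signature = (1, 2, 0)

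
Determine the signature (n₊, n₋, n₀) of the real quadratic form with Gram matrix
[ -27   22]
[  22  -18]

step 0: pivot -27 → sign −
step 1: pivot -2/27 → sign −
signature = (0, 2, 0)

Answer: (0, 2, 0)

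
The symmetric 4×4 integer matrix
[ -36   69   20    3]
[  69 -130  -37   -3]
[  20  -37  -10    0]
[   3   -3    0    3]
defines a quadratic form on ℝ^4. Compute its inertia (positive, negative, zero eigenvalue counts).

step 0: pivot -36 → sign −
step 1: pivot 9/4 → sign +
step 2: pivot 26/81 → sign +
step 3: pivot -3/26 → sign −
signature = (2, 2, 0)

Answer: (2, 2, 0)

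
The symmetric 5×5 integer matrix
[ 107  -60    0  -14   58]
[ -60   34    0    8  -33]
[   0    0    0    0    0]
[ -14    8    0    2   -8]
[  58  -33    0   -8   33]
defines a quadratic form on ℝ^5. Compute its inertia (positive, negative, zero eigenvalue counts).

Answer: (4, 0, 1)

Derivation:
step 0: pivot 107 → sign +
step 1: pivot 38/107 → sign +
step 2: pivot 2/19 → sign +
step 3: pivot 1/2 → sign +
step 4: row/col 4 already zero → sign 0
signature = (4, 0, 1)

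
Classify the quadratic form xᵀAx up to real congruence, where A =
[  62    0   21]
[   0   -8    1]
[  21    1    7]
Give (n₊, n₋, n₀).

Answer: (2, 1, 0)

Derivation:
step 0: pivot 62 → sign +
step 1: pivot -8 → sign −
step 2: pivot 3/248 → sign +
signature = (2, 1, 0)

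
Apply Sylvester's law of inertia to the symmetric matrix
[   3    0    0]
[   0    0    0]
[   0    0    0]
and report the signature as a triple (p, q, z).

step 0: pivot 3 → sign +
step 1: row/col 1 already zero → sign 0
step 2: row/col 2 already zero → sign 0
signature = (1, 0, 2)

Answer: (1, 0, 2)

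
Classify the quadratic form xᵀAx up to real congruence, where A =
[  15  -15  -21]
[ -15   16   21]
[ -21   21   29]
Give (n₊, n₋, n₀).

Answer: (2, 1, 0)

Derivation:
step 0: pivot 15 → sign +
step 1: pivot 1 → sign +
step 2: pivot -2/5 → sign −
signature = (2, 1, 0)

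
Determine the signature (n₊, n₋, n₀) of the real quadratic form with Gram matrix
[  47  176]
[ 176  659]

step 0: pivot 47 → sign +
step 1: pivot -3/47 → sign −
signature = (1, 1, 0)

Answer: (1, 1, 0)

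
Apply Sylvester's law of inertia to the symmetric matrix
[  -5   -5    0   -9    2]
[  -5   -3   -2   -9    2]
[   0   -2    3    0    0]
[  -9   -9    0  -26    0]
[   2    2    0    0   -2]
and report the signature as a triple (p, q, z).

Answer: (3, 2, 0)

Derivation:
step 0: pivot -5 → sign −
step 1: pivot 2 → sign +
step 2: pivot 1 → sign +
step 3: pivot -49/5 → sign −
step 4: pivot 6/49 → sign +
signature = (3, 2, 0)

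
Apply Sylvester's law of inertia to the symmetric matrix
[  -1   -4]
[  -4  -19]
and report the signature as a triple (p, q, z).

Answer: (0, 2, 0)

Derivation:
step 0: pivot -1 → sign −
step 1: pivot -3 → sign −
signature = (0, 2, 0)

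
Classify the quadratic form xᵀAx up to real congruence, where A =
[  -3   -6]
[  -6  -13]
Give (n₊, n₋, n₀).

Answer: (0, 2, 0)

Derivation:
step 0: pivot -3 → sign −
step 1: pivot -1 → sign −
signature = (0, 2, 0)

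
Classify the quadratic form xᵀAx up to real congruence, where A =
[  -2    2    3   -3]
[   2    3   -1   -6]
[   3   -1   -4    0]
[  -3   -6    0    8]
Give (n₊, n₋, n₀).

Answer: (1, 3, 0)

Derivation:
step 0: pivot -2 → sign −
step 1: pivot 5 → sign +
step 2: pivot -3/10 → sign −
step 3: pivot -1 → sign −
signature = (1, 3, 0)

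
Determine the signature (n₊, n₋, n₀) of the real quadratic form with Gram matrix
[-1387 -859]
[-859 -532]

step 0: pivot -1387 → sign −
step 1: pivot -3/1387 → sign −
signature = (0, 2, 0)

Answer: (0, 2, 0)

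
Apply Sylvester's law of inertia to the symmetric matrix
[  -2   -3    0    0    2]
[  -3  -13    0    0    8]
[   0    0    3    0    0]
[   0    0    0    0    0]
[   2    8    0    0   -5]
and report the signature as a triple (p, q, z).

Answer: (1, 3, 1)

Derivation:
step 0: pivot -2 → sign −
step 1: pivot -17/2 → sign −
step 2: pivot 3 → sign +
step 3: pivot -1/17 → sign −
step 4: row/col 4 already zero → sign 0
signature = (1, 3, 1)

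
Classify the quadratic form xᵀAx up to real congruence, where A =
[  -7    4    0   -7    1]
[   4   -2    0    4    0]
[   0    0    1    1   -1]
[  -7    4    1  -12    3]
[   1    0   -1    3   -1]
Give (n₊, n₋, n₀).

Answer: (2, 3, 0)

Derivation:
step 0: pivot -7 → sign −
step 1: pivot 2/7 → sign +
step 2: pivot 1 → sign +
step 3: pivot -6 → sign −
step 4: pivot -3/2 → sign −
signature = (2, 3, 0)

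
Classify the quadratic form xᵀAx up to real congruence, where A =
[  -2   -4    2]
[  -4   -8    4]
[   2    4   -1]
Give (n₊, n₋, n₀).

Answer: (1, 1, 1)

Derivation:
step 0: pivot -2 → sign −
step 1: pivot 1 → sign +
step 2: row/col 2 already zero → sign 0
signature = (1, 1, 1)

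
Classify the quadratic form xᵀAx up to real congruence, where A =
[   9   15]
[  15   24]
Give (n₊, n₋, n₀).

Answer: (1, 1, 0)

Derivation:
step 0: pivot 9 → sign +
step 1: pivot -1 → sign −
signature = (1, 1, 0)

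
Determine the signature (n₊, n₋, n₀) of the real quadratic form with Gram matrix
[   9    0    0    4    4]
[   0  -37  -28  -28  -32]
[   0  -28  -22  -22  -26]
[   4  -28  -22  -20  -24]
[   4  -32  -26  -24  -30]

step 0: pivot 9 → sign +
step 1: pivot -37 → sign −
step 2: pivot -30/37 → sign −
step 3: pivot 2/9 → sign +
step 4: pivot -2/5 → sign −
signature = (2, 3, 0)

Answer: (2, 3, 0)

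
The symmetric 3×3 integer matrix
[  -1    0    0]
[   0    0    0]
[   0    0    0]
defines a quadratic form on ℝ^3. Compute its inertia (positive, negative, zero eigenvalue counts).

Answer: (0, 1, 2)

Derivation:
step 0: pivot -1 → sign −
step 1: row/col 1 already zero → sign 0
step 2: row/col 2 already zero → sign 0
signature = (0, 1, 2)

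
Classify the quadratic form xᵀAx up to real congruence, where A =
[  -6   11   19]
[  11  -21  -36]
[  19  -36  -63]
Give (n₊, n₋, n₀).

Answer: (0, 3, 0)

Derivation:
step 0: pivot -6 → sign −
step 1: pivot -5/6 → sign −
step 2: pivot -6/5 → sign −
signature = (0, 3, 0)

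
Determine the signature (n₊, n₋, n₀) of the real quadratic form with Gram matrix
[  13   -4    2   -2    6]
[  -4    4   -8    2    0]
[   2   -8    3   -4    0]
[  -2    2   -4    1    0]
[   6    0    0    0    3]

step 0: pivot 13 → sign +
step 1: pivot 36/13 → sign +
step 2: pivot -17 → sign −
step 3: pivot -1/17 → sign −
step 4: row/col 4 already zero → sign 0
signature = (2, 2, 1)

Answer: (2, 2, 1)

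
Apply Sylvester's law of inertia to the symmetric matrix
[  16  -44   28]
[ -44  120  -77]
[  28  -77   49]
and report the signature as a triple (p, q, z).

Answer: (1, 1, 1)

Derivation:
step 0: pivot 16 → sign +
step 1: pivot -1 → sign −
step 2: row/col 2 already zero → sign 0
signature = (1, 1, 1)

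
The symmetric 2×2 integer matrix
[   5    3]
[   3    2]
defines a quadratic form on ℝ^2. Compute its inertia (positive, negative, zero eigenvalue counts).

step 0: pivot 5 → sign +
step 1: pivot 1/5 → sign +
signature = (2, 0, 0)

Answer: (2, 0, 0)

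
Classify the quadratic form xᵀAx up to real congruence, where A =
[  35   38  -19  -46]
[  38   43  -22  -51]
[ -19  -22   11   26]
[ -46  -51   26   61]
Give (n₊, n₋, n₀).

step 0: pivot 35 → sign +
step 1: pivot 61/35 → sign +
step 2: pivot -24/61 → sign −
step 3: row/col 3 already zero → sign 0
signature = (2, 1, 1)

Answer: (2, 1, 1)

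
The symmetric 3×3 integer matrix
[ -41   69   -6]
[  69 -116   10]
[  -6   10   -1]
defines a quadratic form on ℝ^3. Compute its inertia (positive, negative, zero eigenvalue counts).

step 0: pivot -41 → sign −
step 1: pivot 5/41 → sign +
step 2: pivot -1/5 → sign −
signature = (1, 2, 0)

Answer: (1, 2, 0)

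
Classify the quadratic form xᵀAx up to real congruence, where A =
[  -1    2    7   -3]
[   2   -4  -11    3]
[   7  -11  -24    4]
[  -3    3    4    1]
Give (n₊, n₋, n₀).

Answer: (2, 2, 0)

Derivation:
step 0: pivot -1 → sign −
step 1: pivot 25 → sign +
step 2: pivot -9/25 → sign −
step 3: pivot 1 → sign +
signature = (2, 2, 0)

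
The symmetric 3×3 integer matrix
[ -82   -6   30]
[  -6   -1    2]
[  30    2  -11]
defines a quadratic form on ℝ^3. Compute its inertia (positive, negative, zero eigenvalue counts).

Answer: (1, 2, 0)

Derivation:
step 0: pivot -82 → sign −
step 1: pivot -23/41 → sign −
step 2: pivot 1/23 → sign +
signature = (1, 2, 0)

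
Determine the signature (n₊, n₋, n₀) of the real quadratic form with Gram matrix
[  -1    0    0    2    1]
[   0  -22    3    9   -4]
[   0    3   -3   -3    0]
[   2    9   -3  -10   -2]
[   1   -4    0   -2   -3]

step 0: pivot -1 → sign −
step 1: pivot -22 → sign −
step 2: pivot -57/22 → sign −
step 3: pivot -21/19 → sign −
step 4: pivot 2/7 → sign +
signature = (1, 4, 0)

Answer: (1, 4, 0)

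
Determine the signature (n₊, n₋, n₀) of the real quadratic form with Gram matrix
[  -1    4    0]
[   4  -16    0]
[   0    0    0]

step 0: pivot -1 → sign −
step 1: row/col 1 already zero → sign 0
step 2: row/col 2 already zero → sign 0
signature = (0, 1, 2)

Answer: (0, 1, 2)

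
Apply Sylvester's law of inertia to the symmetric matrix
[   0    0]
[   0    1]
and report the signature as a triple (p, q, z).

Answer: (1, 0, 1)

Derivation:
step 0: pivot 1 → sign +
step 1: row/col 1 already zero → sign 0
signature = (1, 0, 1)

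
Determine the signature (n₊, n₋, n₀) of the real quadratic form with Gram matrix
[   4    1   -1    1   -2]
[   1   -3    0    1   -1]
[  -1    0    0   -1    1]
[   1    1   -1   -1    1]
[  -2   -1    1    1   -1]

step 0: pivot 4 → sign +
step 1: pivot -13/4 → sign −
step 2: pivot -3/13 → sign −
step 3: pivot 1 → sign +
step 4: pivot -1 → sign −
signature = (2, 3, 0)

Answer: (2, 3, 0)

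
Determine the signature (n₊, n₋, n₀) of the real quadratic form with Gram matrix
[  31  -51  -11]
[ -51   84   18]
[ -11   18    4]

Answer: (2, 0, 1)

Derivation:
step 0: pivot 31 → sign +
step 1: pivot 3/31 → sign +
step 2: row/col 2 already zero → sign 0
signature = (2, 0, 1)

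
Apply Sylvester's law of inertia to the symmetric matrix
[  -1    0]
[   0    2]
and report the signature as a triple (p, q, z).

step 0: pivot -1 → sign −
step 1: pivot 2 → sign +
signature = (1, 1, 0)

Answer: (1, 1, 0)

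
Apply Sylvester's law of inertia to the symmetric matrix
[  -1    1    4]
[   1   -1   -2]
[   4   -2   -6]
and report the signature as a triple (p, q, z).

Answer: (1, 2, 0)

Derivation:
step 0: pivot -1 → sign −
step 1: pivot 10 → sign +
step 2: pivot -2/5 → sign −
signature = (1, 2, 0)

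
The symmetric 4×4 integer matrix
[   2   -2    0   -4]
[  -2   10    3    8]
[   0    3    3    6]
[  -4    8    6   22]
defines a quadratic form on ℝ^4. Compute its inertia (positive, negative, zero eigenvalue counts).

step 0: pivot 2 → sign +
step 1: pivot 8 → sign +
step 2: pivot 15/8 → sign +
step 3: pivot 6/5 → sign +
signature = (4, 0, 0)

Answer: (4, 0, 0)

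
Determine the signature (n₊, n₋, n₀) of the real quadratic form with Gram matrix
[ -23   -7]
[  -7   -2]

Answer: (1, 1, 0)

Derivation:
step 0: pivot -23 → sign −
step 1: pivot 3/23 → sign +
signature = (1, 1, 0)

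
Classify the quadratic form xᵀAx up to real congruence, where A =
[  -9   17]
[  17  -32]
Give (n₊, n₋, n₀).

Answer: (1, 1, 0)

Derivation:
step 0: pivot -9 → sign −
step 1: pivot 1/9 → sign +
signature = (1, 1, 0)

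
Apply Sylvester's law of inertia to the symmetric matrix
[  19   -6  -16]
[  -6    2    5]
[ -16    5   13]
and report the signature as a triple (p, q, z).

Answer: (2, 1, 0)

Derivation:
step 0: pivot 19 → sign +
step 1: pivot 2/19 → sign +
step 2: pivot -1/2 → sign −
signature = (2, 1, 0)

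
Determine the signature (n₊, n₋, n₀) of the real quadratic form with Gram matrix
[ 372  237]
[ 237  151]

step 0: pivot 372 → sign +
step 1: pivot 1/124 → sign +
signature = (2, 0, 0)

Answer: (2, 0, 0)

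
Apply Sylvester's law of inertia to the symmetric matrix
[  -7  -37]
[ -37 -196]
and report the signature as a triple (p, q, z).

step 0: pivot -7 → sign −
step 1: pivot -3/7 → sign −
signature = (0, 2, 0)

Answer: (0, 2, 0)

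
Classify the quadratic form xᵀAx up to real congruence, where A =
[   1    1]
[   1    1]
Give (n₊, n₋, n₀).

Answer: (1, 0, 1)

Derivation:
step 0: pivot 1 → sign +
step 1: row/col 1 already zero → sign 0
signature = (1, 0, 1)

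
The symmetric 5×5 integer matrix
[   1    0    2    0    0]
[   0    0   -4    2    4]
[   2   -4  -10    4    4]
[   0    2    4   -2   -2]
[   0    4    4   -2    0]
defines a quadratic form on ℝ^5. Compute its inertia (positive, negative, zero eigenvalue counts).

Answer: (2, 2, 1)

Derivation:
step 0: pivot 1 → sign +
step 1: pivot -14 → sign −
step 2: pivot 8/7 → sign +
step 3: pivot -3/2 → sign −
step 4: row/col 4 already zero → sign 0
signature = (2, 2, 1)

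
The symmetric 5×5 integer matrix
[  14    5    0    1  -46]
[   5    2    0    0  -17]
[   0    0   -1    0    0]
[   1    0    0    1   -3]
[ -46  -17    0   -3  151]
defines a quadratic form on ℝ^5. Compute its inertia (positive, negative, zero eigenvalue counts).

Answer: (3, 2, 0)

Derivation:
step 0: pivot 14 → sign +
step 1: pivot 3/14 → sign +
step 2: pivot -1 → sign −
step 3: pivot 1/3 → sign +
step 4: pivot -3 → sign −
signature = (3, 2, 0)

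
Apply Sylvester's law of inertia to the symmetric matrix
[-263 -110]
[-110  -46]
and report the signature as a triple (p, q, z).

step 0: pivot -263 → sign −
step 1: pivot 2/263 → sign +
signature = (1, 1, 0)

Answer: (1, 1, 0)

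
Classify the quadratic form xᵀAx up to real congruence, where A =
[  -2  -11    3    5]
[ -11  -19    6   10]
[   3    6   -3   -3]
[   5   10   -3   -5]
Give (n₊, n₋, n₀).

step 0: pivot -2 → sign −
step 1: pivot 83/2 → sign +
step 2: pivot -96/83 → sign −
step 3: pivot 1/8 → sign +
signature = (2, 2, 0)

Answer: (2, 2, 0)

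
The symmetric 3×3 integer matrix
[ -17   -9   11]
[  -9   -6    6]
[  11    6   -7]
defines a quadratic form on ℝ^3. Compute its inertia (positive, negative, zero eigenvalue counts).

Answer: (1, 2, 0)

Derivation:
step 0: pivot -17 → sign −
step 1: pivot -21/17 → sign −
step 2: pivot 1/7 → sign +
signature = (1, 2, 0)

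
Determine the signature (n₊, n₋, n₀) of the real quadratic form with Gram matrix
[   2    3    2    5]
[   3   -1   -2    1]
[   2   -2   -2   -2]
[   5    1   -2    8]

step 0: pivot 2 → sign +
step 1: pivot -11/2 → sign −
step 2: pivot 6/11 → sign +
step 3: pivot 1 → sign +
signature = (3, 1, 0)

Answer: (3, 1, 0)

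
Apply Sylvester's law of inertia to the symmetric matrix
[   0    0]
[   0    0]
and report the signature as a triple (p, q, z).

step 0: row/col 0 already zero → sign 0
step 1: row/col 1 already zero → sign 0
signature = (0, 0, 2)

Answer: (0, 0, 2)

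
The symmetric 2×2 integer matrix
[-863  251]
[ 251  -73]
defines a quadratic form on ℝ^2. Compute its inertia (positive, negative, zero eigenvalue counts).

Answer: (1, 1, 0)

Derivation:
step 0: pivot -863 → sign −
step 1: pivot 2/863 → sign +
signature = (1, 1, 0)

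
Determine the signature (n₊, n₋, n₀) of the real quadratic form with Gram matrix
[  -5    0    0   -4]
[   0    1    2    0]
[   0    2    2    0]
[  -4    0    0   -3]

Answer: (2, 2, 0)

Derivation:
step 0: pivot -5 → sign −
step 1: pivot 1 → sign +
step 2: pivot -2 → sign −
step 3: pivot 1/5 → sign +
signature = (2, 2, 0)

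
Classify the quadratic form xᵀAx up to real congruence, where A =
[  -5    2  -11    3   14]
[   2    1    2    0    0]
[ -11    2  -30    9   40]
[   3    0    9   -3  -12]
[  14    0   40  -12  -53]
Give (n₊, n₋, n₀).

step 0: pivot -5 → sign −
step 1: pivot 9/5 → sign +
step 2: pivot -9 → sign −
step 3: pivot -2/9 → sign −
step 4: pivot -1/3 → sign −
signature = (1, 4, 0)

Answer: (1, 4, 0)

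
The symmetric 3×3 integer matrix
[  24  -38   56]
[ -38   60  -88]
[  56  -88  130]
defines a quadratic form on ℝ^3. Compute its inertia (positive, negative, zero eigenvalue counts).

step 0: pivot 24 → sign +
step 1: pivot -1/6 → sign −
step 2: pivot 2 → sign +
signature = (2, 1, 0)

Answer: (2, 1, 0)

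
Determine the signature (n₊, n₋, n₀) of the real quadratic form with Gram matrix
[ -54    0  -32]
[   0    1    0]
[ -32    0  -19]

step 0: pivot -54 → sign −
step 1: pivot 1 → sign +
step 2: pivot -1/27 → sign −
signature = (1, 2, 0)

Answer: (1, 2, 0)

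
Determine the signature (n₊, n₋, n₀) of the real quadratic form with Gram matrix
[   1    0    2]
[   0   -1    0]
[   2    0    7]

step 0: pivot 1 → sign +
step 1: pivot -1 → sign −
step 2: pivot 3 → sign +
signature = (2, 1, 0)

Answer: (2, 1, 0)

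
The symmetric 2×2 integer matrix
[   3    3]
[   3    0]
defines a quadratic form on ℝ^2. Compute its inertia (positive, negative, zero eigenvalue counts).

Answer: (1, 1, 0)

Derivation:
step 0: pivot 3 → sign +
step 1: pivot -3 → sign −
signature = (1, 1, 0)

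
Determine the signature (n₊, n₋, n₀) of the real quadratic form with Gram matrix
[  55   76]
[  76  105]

Answer: (1, 1, 0)

Derivation:
step 0: pivot 55 → sign +
step 1: pivot -1/55 → sign −
signature = (1, 1, 0)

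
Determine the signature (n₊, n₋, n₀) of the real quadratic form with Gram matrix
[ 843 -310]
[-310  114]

step 0: pivot 843 → sign +
step 1: pivot 2/843 → sign +
signature = (2, 0, 0)

Answer: (2, 0, 0)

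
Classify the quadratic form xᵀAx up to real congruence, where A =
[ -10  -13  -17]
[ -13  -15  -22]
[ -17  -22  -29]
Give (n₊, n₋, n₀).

step 0: pivot -10 → sign −
step 1: pivot 19/10 → sign +
step 2: pivot -2/19 → sign −
signature = (1, 2, 0)

Answer: (1, 2, 0)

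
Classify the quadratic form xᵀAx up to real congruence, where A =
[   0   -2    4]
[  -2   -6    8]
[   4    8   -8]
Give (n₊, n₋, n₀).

step 0: pivot -6 → sign −
step 1: pivot 2/3 → sign +
step 2: row/col 2 already zero → sign 0
signature = (1, 1, 1)

Answer: (1, 1, 1)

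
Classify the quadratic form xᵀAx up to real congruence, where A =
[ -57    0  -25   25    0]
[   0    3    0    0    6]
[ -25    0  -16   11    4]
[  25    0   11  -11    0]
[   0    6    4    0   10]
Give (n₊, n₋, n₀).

step 0: pivot -57 → sign −
step 1: pivot 3 → sign +
step 2: pivot -287/57 → sign −
step 3: pivot -10/287 → sign −
step 4: pivot 6/5 → sign +
signature = (2, 3, 0)

Answer: (2, 3, 0)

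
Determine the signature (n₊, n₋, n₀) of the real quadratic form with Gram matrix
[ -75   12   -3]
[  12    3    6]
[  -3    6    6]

Answer: (1, 2, 0)

Derivation:
step 0: pivot -75 → sign −
step 1: pivot 123/25 → sign +
step 2: pivot -3/41 → sign −
signature = (1, 2, 0)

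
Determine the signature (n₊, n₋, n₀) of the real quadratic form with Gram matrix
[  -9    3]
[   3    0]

step 0: pivot -9 → sign −
step 1: pivot 1 → sign +
signature = (1, 1, 0)

Answer: (1, 1, 0)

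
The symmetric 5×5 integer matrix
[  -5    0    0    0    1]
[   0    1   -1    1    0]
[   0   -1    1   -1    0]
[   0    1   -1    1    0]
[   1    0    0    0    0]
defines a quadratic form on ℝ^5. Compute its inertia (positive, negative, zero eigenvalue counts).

step 0: pivot -5 → sign −
step 1: pivot 1 → sign +
step 2: pivot 1/5 → sign +
step 3: row/col 3 already zero → sign 0
step 4: row/col 4 already zero → sign 0
signature = (2, 1, 2)

Answer: (2, 1, 2)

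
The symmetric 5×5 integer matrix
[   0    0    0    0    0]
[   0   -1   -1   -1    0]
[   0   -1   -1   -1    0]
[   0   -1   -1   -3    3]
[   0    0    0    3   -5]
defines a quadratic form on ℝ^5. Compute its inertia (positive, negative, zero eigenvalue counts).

Answer: (0, 3, 2)

Derivation:
step 0: pivot -1 → sign −
step 1: pivot -2 → sign −
step 2: pivot -1/2 → sign −
step 3: row/col 3 already zero → sign 0
step 4: row/col 4 already zero → sign 0
signature = (0, 3, 2)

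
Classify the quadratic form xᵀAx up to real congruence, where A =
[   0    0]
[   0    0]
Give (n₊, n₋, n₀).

step 0: row/col 0 already zero → sign 0
step 1: row/col 1 already zero → sign 0
signature = (0, 0, 2)

Answer: (0, 0, 2)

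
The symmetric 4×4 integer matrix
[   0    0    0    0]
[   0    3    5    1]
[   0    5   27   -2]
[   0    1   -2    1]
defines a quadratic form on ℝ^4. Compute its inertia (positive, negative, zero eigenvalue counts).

Answer: (2, 1, 1)

Derivation:
step 0: pivot 3 → sign +
step 1: pivot 56/3 → sign +
step 2: pivot -3/56 → sign −
step 3: row/col 3 already zero → sign 0
signature = (2, 1, 1)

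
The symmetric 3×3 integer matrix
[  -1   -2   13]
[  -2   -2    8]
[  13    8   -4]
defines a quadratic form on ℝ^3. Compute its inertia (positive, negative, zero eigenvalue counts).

Answer: (2, 1, 0)

Derivation:
step 0: pivot -1 → sign −
step 1: pivot 2 → sign +
step 2: pivot 3 → sign +
signature = (2, 1, 0)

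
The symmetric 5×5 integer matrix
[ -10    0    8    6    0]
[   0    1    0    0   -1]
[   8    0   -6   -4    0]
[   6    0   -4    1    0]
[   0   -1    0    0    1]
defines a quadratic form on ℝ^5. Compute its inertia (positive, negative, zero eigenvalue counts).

Answer: (3, 1, 1)

Derivation:
step 0: pivot -10 → sign −
step 1: pivot 1 → sign +
step 2: pivot 2/5 → sign +
step 3: pivot 3 → sign +
step 4: row/col 4 already zero → sign 0
signature = (3, 1, 1)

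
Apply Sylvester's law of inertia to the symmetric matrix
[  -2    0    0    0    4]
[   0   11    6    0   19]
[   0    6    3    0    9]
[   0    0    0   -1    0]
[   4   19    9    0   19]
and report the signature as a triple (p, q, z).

Answer: (2, 3, 0)

Derivation:
step 0: pivot -2 → sign −
step 1: pivot 11 → sign +
step 2: pivot -3/11 → sign −
step 3: pivot -1 → sign −
step 4: pivot 1 → sign +
signature = (2, 3, 0)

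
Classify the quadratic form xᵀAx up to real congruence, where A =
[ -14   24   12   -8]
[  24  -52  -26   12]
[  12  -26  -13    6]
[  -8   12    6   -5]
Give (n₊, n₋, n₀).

Answer: (0, 3, 1)

Derivation:
step 0: pivot -14 → sign −
step 1: pivot -76/7 → sign −
step 2: pivot -3/19 → sign −
step 3: row/col 3 already zero → sign 0
signature = (0, 3, 1)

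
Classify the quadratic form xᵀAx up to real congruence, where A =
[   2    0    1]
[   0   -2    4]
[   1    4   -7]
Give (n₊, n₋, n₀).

Answer: (2, 1, 0)

Derivation:
step 0: pivot 2 → sign +
step 1: pivot -2 → sign −
step 2: pivot 1/2 → sign +
signature = (2, 1, 0)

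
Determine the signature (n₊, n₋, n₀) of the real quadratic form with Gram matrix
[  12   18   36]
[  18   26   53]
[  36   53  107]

Answer: (1, 1, 1)

Derivation:
step 0: pivot 12 → sign +
step 1: pivot -1 → sign −
step 2: row/col 2 already zero → sign 0
signature = (1, 1, 1)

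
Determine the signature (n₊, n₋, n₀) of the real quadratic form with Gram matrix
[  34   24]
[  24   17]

step 0: pivot 34 → sign +
step 1: pivot 1/17 → sign +
signature = (2, 0, 0)

Answer: (2, 0, 0)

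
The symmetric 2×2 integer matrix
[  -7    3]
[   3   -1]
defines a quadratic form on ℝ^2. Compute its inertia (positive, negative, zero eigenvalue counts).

step 0: pivot -7 → sign −
step 1: pivot 2/7 → sign +
signature = (1, 1, 0)

Answer: (1, 1, 0)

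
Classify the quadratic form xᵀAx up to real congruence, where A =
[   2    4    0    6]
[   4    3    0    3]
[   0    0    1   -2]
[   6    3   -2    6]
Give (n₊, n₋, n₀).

Answer: (3, 1, 0)

Derivation:
step 0: pivot 2 → sign +
step 1: pivot -5 → sign −
step 2: pivot 1 → sign +
step 3: pivot 1/5 → sign +
signature = (3, 1, 0)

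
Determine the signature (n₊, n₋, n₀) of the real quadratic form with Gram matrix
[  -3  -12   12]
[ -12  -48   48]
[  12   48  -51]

Answer: (0, 2, 1)

Derivation:
step 0: pivot -3 → sign −
step 1: pivot -3 → sign −
step 2: row/col 2 already zero → sign 0
signature = (0, 2, 1)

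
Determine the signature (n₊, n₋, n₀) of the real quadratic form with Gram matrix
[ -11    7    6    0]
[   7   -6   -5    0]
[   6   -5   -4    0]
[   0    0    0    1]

Answer: (2, 2, 0)

Derivation:
step 0: pivot -11 → sign −
step 1: pivot -17/11 → sign −
step 2: pivot 3/17 → sign +
step 3: pivot 1 → sign +
signature = (2, 2, 0)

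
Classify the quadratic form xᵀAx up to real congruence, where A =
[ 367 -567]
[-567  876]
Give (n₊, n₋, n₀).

step 0: pivot 367 → sign +
step 1: pivot 3/367 → sign +
signature = (2, 0, 0)

Answer: (2, 0, 0)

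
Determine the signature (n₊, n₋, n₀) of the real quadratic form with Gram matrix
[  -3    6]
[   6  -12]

Answer: (0, 1, 1)

Derivation:
step 0: pivot -3 → sign −
step 1: row/col 1 already zero → sign 0
signature = (0, 1, 1)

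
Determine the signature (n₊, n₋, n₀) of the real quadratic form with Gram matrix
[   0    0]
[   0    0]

Answer: (0, 0, 2)

Derivation:
step 0: row/col 0 already zero → sign 0
step 1: row/col 1 already zero → sign 0
signature = (0, 0, 2)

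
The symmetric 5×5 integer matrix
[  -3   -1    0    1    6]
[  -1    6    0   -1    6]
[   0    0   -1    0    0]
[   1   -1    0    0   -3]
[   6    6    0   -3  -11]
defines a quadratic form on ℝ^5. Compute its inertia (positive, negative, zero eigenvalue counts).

Answer: (2, 3, 0)

Derivation:
step 0: pivot -3 → sign −
step 1: pivot 19/3 → sign +
step 2: pivot -1 → sign −
step 3: pivot 1/19 → sign +
step 4: pivot -2 → sign −
signature = (2, 3, 0)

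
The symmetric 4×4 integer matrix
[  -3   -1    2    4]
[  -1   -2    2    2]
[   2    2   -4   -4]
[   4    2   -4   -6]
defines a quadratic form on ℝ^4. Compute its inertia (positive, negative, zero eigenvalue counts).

step 0: pivot -3 → sign −
step 1: pivot -5/3 → sign −
step 2: pivot -8/5 → sign −
step 3: row/col 3 already zero → sign 0
signature = (0, 3, 1)

Answer: (0, 3, 1)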